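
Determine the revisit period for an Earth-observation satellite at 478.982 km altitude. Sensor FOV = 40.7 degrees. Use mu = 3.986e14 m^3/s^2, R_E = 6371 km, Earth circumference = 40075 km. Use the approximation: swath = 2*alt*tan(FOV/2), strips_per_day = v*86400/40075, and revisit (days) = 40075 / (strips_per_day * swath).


swath = 2*478.982*tan(0.3551745) = 355.3123 km
v = sqrt(mu/r) = 7628.2327 m/s = 7.6282 km/s
strips/day = v*86400/40075 = 7.6282*86400/40075 = 16.4461
coverage/day = strips * swath = 16.4461 * 355.3123 = 5843.5184 km
revisit = 40075 / 5843.5184 = 6.8580 days

6.8580 days


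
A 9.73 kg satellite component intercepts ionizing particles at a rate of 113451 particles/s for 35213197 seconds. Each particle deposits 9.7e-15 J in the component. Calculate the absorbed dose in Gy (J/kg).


Total energy deposited = rate * time * E_per
  = 113451 * 35213197 * 9.7e-15 = 0.03875123 J
Dose = E_total / mass = 0.03875123 / 9.73
Dose = 0.003982655 Gy

0.0040 Gy


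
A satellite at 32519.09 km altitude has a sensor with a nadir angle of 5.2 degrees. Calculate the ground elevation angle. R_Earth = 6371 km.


r = R_E + alt = 38890.0900 km
Law of sines in the satellite / Earth-center / ground-point triangle:
  sin(nadir)/R_E = sin(90 + el)/r  =>  cos(el) = (r/R_E)*sin(nadir)
cos(el) = (38890.0900 / 6371.0000) * sin(5.2 deg) = 0.5532427
el = arccos(0.5532427) = 56.4102 deg
(Earth-central angle = 90 - nadir - el = 28.3898 deg)

56.4102 degrees


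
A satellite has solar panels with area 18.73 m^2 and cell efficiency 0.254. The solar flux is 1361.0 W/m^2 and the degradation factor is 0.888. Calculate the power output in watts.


P = area * eta * S * degradation
P = 18.73 * 0.254 * 1361.0 * 0.888
P = 5749.6656 W

5749.6656 W


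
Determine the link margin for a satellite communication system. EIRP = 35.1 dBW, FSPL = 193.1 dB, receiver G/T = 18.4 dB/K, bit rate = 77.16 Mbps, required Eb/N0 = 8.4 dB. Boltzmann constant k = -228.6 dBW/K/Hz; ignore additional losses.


C/N0 = EIRP - FSPL + G/T - k = 35.1 - 193.1 + 18.4 - (-228.6)
C/N0 = 89.0000 dB-Hz
R_b = 77.16 Mbps = 7.716e+07 bps -> 10*log10(R_b) = 78.8739 dB-Hz
Eb/N0 = C/N0 - 10*log10(R_b) = 89.0000 - 78.8739 = 10.1261 dB
Margin = Eb/N0 - Eb/N0_req = 10.1261 - 8.4 = 1.7261 dB (link closes)

1.7261 dB


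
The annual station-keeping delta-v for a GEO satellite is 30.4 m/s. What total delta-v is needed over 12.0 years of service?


dV = rate * years = 30.4 * 12.0
dV = 364.8000 m/s

364.8000 m/s


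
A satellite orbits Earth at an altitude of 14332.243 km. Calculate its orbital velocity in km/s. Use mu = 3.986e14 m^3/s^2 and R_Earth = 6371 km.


r = R_E + alt = 6371.0 + 14332.243 = 20703.2430 km = 2.0703243e+07 m
v = sqrt(mu/r) = sqrt(3.986e14 / 2.0703243e+07) = 4387.8266 m/s = 4.3878 km/s

4.3878 km/s


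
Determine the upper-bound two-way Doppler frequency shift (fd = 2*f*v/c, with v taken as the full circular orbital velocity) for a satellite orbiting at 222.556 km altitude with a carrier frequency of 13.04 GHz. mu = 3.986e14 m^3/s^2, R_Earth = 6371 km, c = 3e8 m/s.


r = 6.593556e+06 m
v = sqrt(mu/r) = 7775.1504 m/s (worst-case radial velocity)
f = 13.04 GHz = 1.304e+10 Hz
fd = 2*f*v/c = 2*1.304e+10*7775.1504/3.0e+08
fd = 675919.7399 Hz

675919.7399 Hz


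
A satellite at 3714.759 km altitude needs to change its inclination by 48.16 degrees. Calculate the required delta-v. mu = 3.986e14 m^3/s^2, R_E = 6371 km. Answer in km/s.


r = 10085.7590 km = 1.0085759e+07 m
V = sqrt(mu/r) = 6286.5787 m/s
di = 48.16 deg = 0.8405506 rad
dV = 2*V*sin(di/2) = 2*6286.5787*sin(0.4202753)
dV = 5129.9965 m/s = 5.1300 km/s

5.1300 km/s


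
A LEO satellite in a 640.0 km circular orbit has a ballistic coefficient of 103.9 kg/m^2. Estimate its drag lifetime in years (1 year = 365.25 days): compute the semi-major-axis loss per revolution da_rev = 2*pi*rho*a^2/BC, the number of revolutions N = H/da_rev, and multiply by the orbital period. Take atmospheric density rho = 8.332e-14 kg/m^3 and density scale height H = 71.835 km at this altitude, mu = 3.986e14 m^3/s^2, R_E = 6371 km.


a = R_E + alt = 7011.0000 km = 7.011e+06 m
da_rev = 2*pi*rho*a^2/BC = 2*pi*8.332e-14*(7.011e+06)^2/103.9 = 0.247670064 m per revolution
N = H/da_rev = 71835.0000 m / 0.247670064 m = 290043.1277 revolutions
P = 2*pi*sqrt(a^3/mu) = 5842.2639 s
lifetime = N*P = 290043.1277 * 5842.2639 = 1.6945085e+09 s = 19612.3669 days
years = 19612.3669 / 365.25 = 53.6957 years

53.6957 years


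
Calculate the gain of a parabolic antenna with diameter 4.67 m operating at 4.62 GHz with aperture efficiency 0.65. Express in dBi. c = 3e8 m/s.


lambda = c/f = 3e8 / 4.62e+09 = 0.06493506 m
G = eta*(pi*D/lambda)^2 = 0.65*(pi*4.67/0.06493506)^2
G = 33180.9109 (linear)
G = 10*log10(33180.9109) = 45.2089 dBi

45.2089 dBi


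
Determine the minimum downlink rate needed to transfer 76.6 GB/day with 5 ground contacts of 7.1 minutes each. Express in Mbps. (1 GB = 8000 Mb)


total contact time = 5 * 7.1 * 60 = 2130.0000 s
data = 76.6 GB = 612800.0000 Mb
rate = 612800.0000 / 2130.0000 = 287.6995 Mbps

287.6995 Mbps


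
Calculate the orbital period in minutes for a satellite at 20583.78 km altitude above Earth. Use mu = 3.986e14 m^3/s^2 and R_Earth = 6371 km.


r = 26954.7800 km = 2.695478e+07 m
T = 2*pi*sqrt(r^3/mu) = 2*pi*sqrt(1.9584269e+22 / 3.986e14)
T = 44041.7846 s = 734.0297 min

734.0297 minutes


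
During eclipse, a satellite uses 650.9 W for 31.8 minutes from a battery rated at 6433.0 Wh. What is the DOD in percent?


E_used = P * t / 60 = 650.9 * 31.8 / 60 = 344.9770 Wh
DOD = E_used / E_total * 100 = 344.9770 / 6433.0 * 100
DOD = 5.3626 %

5.3626 %


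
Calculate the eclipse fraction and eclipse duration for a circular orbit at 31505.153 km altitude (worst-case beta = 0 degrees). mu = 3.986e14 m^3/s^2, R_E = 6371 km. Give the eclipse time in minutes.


r = 37876.1530 km
T = 1222.6686 min
Eclipse fraction = arcsin(R_E/r)/pi = arcsin(6371.0000/37876.1530)/pi
= arcsin(0.1682061)/pi = 0.05379741
Eclipse duration = 0.05379741 * 1222.6686 = 65.7764 min

65.7764 minutes


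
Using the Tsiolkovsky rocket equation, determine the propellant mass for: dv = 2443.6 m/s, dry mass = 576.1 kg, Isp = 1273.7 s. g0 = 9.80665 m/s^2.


ve = Isp * g0 = 1273.7 * 9.80665 = 12490.730105 m/s
mass ratio = exp(dv/ve) = exp(2443.6/12490.730105) = 1.21608062
m_prop = m_dry * (mr - 1) = 576.1 * (1.21608062 - 1)
m_prop = 124.4840 kg

124.4840 kg


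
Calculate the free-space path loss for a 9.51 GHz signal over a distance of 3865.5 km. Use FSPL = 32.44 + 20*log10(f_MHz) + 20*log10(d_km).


f = 9.51 GHz = 9510.0000 MHz
d = 3865.5 km
FSPL = 32.44 + 20*log10(9510.0000) + 20*log10(3865.5)
FSPL = 32.44 + 79.5636 + 71.7441
FSPL = 183.7477 dB

183.7477 dB


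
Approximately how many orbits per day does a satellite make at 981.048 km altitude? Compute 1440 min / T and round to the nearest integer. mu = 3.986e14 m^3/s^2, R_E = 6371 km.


r = 7.352048e+06 m
T = 2*pi*sqrt(r^3/mu) = 6273.6996 s = 104.5617 min
revs/day = 1440 / 104.5617 = 13.7718
Rounded: 14 revolutions per day

14 revolutions per day


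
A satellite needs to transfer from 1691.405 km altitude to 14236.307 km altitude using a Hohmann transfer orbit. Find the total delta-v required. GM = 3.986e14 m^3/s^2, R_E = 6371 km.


r1 = 8062.4050 km = 8.062405e+06 m
r2 = 20607.3070 km = 2.0607307e+07 m
dv1 = sqrt(mu/r1)*(sqrt(2*r2/(r1+r2)) - 1) = 1399.1295 m/s
dv2 = sqrt(mu/r2)*(1 - sqrt(2*r1/(r1+r2))) = 1099.7017 m/s
total dv = |dv1| + |dv2| = 1399.1295 + 1099.7017 = 2498.8312 m/s = 2.4988 km/s

2.4988 km/s


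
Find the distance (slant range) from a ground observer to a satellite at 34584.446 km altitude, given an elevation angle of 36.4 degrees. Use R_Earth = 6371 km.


h = 34584.446 km, el = 36.4 deg
d = -R_E*sin(el) + sqrt((R_E*sin(el))^2 + 2*R_E*h + h^2)
d = -6371.0000*sin(0.6352998) + sqrt((6371.0000*0.5934189)^2 + 2*6371.0000*34584.446 + 34584.446^2)
d = 36852.4723 km

36852.4723 km


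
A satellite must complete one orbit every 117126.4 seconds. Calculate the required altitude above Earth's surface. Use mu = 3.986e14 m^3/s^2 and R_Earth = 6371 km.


T = 117126.4 s
r = (mu*T^2/(4*pi^2))^(1/3) = (3.986e14 * 117126.4^2 / (4*pi^2))^(1/3)
r = 5.1740313e+07 m = 51740.3127 km
alt = r - R_E = 51740.3127 - 6371 = 45369.3127 km

45369.3127 km


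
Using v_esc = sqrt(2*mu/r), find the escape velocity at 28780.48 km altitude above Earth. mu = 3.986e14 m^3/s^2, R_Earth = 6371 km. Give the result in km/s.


r = 6371.0 + 28780.48 = 35151.4800 km = 3.515148e+07 m
v_esc = sqrt(2*mu/r) = sqrt(2*3.986e14 / 3.515148e+07)
v_esc = 4762.2461 m/s = 4.7622 km/s

4.7622 km/s


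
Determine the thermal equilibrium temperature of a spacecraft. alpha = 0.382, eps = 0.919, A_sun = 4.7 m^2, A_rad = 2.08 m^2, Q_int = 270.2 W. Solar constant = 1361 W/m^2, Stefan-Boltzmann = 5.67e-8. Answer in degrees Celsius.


Numerator = alpha*S*A_sun + Q_int = 0.382*1361*4.7 + 270.2 = 2713.7394 W
Denominator = eps*sigma*A_rad = 0.919*5.67e-8*2.08 = 1.0838318e-07 W/K^4
T^4 = 2.503838e+10 K^4
T = 397.7879 K = 124.6379 C

124.6379 degrees Celsius


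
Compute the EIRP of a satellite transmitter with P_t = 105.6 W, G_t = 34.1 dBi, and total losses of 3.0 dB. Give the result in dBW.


Pt = 105.6 W = 20.2366 dBW
EIRP = Pt_dBW + Gt - losses = 20.2366 + 34.1 - 3.0 = 51.3366 dBW

51.3366 dBW


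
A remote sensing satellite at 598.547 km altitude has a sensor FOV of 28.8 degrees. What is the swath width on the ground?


FOV = 28.8 deg = 0.5026548 rad
swath = 2 * alt * tan(FOV/2) = 2 * 598.547 * tan(0.2513274)
swath = 2 * 598.547 * 0.2567564
swath = 307.3615 km

307.3615 km


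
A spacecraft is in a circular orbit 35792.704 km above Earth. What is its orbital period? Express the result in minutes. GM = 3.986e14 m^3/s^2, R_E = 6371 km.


r = 42163.7040 km = 4.2163704e+07 m
T = 2*pi*sqrt(r^3/mu) = 2*pi*sqrt(7.4957703e+22 / 3.986e14)
T = 86162.7110 s = 1436.0452 min

1436.0452 minutes


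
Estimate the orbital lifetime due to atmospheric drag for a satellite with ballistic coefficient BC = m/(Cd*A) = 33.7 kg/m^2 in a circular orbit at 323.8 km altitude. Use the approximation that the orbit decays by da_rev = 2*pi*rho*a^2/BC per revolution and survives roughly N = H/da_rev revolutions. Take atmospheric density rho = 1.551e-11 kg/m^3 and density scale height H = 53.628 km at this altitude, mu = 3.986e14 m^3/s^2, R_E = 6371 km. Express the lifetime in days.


a = R_E + alt = 6694.8000 km = 6.6948e+06 m
da_rev = 2*pi*rho*a^2/BC = 2*pi*1.551e-11*(6.6948e+06)^2/33.7 = 129.609543 m per revolution
N = H/da_rev = 53628.0000 m / 129.609543 m = 413.7658 revolutions
P = 2*pi*sqrt(a^3/mu) = 5451.5203 s
lifetime = N*P = 413.7658 * 5451.5203 = 2.2556528e+06 s = 26.1071 days

26.1071 days


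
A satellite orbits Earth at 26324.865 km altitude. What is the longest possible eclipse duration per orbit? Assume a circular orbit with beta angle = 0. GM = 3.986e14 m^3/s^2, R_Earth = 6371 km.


r = 32695.8650 km
T = 980.6165 min
Eclipse fraction = arcsin(R_E/r)/pi = arcsin(6371.0000/32695.8650)/pi
= arcsin(0.1948564)/pi = 0.0624241
Eclipse duration = 0.0624241 * 980.6165 = 61.2141 min

61.2141 minutes


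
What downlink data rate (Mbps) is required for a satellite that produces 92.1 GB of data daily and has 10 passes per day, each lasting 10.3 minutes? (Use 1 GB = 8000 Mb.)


total contact time = 10 * 10.3 * 60 = 6180.0000 s
data = 92.1 GB = 736800.0000 Mb
rate = 736800.0000 / 6180.0000 = 119.2233 Mbps

119.2233 Mbps


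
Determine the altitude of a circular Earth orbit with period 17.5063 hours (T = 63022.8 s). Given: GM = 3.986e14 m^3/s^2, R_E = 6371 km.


T = 63022.8 s
r = (mu*T^2/(4*pi^2))^(1/3) = (3.986e14 * 63022.8^2 / (4*pi^2))^(1/3)
r = 3.4228745e+07 m = 34228.7455 km
alt = r - R_E = 34228.7455 - 6371 = 27857.7455 km

27857.7455 km


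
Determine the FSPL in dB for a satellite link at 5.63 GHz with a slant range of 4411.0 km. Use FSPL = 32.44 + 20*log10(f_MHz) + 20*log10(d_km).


f = 5.63 GHz = 5630.0000 MHz
d = 4411.0 km
FSPL = 32.44 + 20*log10(5630.0000) + 20*log10(4411.0)
FSPL = 32.44 + 75.0102 + 72.8907
FSPL = 180.3409 dB

180.3409 dB


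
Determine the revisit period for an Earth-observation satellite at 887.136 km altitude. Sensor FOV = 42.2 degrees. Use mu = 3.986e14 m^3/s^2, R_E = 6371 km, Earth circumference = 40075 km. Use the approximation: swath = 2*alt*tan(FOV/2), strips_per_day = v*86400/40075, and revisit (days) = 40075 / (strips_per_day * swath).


swath = 2*887.136*tan(0.3682645) = 684.6346 km
v = sqrt(mu/r) = 7410.6465 m/s = 7.4106 km/s
strips/day = v*86400/40075 = 7.4106*86400/40075 = 15.9770
coverage/day = strips * swath = 15.9770 * 684.6346 = 10938.4338 km
revisit = 40075 / 10938.4338 = 3.6637 days

3.6637 days


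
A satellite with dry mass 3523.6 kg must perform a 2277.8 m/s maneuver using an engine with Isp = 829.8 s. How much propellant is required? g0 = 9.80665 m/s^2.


ve = Isp * g0 = 829.8 * 9.80665 = 8137.558170 m/s
mass ratio = exp(dv/ve) = exp(2277.8/8137.558170) = 1.32301335
m_prop = m_dry * (mr - 1) = 3523.6 * (1.32301335 - 1)
m_prop = 1138.1698 kg

1138.1698 kg


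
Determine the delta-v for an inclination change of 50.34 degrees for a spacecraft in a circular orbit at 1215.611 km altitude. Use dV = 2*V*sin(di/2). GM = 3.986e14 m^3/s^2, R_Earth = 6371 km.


r = 7586.6110 km = 7.586611e+06 m
V = sqrt(mu/r) = 7248.4432 m/s
di = 50.34 deg = 0.8785987 rad
dV = 2*V*sin(di/2) = 2*7248.4432*sin(0.4392994)
dV = 6165.6050 m/s = 6.1656 km/s

6.1656 km/s


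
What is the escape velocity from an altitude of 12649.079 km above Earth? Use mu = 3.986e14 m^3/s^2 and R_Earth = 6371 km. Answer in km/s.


r = 6371.0 + 12649.079 = 19020.0790 km = 1.9020079e+07 m
v_esc = sqrt(2*mu/r) = sqrt(2*3.986e14 / 1.9020079e+07)
v_esc = 6474.0714 m/s = 6.4741 km/s

6.4741 km/s


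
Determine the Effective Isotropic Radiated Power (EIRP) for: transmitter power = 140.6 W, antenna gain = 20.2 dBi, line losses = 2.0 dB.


Pt = 140.6 W = 21.4799 dBW
EIRP = Pt_dBW + Gt - losses = 21.4799 + 20.2 - 2.0 = 39.6799 dBW

39.6799 dBW


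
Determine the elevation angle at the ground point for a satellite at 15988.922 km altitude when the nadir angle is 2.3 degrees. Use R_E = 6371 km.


r = R_E + alt = 22359.9220 km
Law of sines in the satellite / Earth-center / ground-point triangle:
  sin(nadir)/R_E = sin(90 + el)/r  =>  cos(el) = (r/R_E)*sin(nadir)
cos(el) = (22359.9220 / 6371.0000) * sin(2.3 deg) = 0.1408482
el = arccos(0.1408482) = 81.9031 deg
(Earth-central angle = 90 - nadir - el = 5.7969 deg)

81.9031 degrees


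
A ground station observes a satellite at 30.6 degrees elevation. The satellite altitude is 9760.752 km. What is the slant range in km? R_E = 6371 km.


h = 9760.752 km, el = 30.6 deg
d = -R_E*sin(el) + sqrt((R_E*sin(el))^2 + 2*R_E*h + h^2)
d = -6371.0000*sin(0.5340708) + sqrt((6371.0000*0.5090414)^2 + 2*6371.0000*9760.752 + 9760.752^2)
d = 11927.9715 km

11927.9715 km


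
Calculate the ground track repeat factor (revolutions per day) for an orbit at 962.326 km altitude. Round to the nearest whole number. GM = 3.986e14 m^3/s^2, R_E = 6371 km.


r = 7.333326e+06 m
T = 2*pi*sqrt(r^3/mu) = 6249.7509 s = 104.1625 min
revs/day = 1440 / 104.1625 = 13.8246
Rounded: 14 revolutions per day

14 revolutions per day


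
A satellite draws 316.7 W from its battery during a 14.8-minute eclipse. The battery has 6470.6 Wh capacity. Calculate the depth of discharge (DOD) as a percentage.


E_used = P * t / 60 = 316.7 * 14.8 / 60 = 78.1193 Wh
DOD = E_used / E_total * 100 = 78.1193 / 6470.6 * 100
DOD = 1.2073 %

1.2073 %


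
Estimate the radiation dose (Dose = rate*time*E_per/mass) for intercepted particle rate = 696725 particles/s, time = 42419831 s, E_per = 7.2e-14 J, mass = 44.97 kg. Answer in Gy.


Total energy deposited = rate * time * E_per
  = 696725 * 42419831 * 7.2e-14 = 2.1280 J
Dose = E_total / mass = 2.1280 / 44.97
Dose = 0.04731948 Gy

0.0473 Gy


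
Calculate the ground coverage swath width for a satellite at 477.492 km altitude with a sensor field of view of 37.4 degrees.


FOV = 37.4 deg = 0.6527531 rad
swath = 2 * alt * tan(FOV/2) = 2 * 477.492 * tan(0.3263766)
swath = 2 * 477.492 * 0.3384813
swath = 323.2443 km

323.2443 km


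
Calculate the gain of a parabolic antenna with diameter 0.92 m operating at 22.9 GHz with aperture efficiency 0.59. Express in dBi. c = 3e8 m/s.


lambda = c/f = 3e8 / 2.29e+10 = 0.01310044 m
G = eta*(pi*D/lambda)^2 = 0.59*(pi*0.92/0.01310044)^2
G = 28718.1108 (linear)
G = 10*log10(28718.1108) = 44.5816 dBi

44.5816 dBi


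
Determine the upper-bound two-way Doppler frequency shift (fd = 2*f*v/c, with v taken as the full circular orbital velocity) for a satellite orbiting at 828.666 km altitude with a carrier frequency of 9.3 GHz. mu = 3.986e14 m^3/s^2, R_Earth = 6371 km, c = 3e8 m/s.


r = 7.199666e+06 m
v = sqrt(mu/r) = 7440.6773 m/s (worst-case radial velocity)
f = 9.3 GHz = 9.3e+09 Hz
fd = 2*f*v/c = 2*9.3e+09*7440.6773/3.0e+08
fd = 461321.9955 Hz

461321.9955 Hz


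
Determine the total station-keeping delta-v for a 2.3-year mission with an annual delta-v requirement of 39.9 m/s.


dV = rate * years = 39.9 * 2.3
dV = 91.7700 m/s

91.7700 m/s


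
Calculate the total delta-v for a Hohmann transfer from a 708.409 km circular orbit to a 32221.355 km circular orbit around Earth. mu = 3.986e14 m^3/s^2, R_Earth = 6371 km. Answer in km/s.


r1 = 7079.4090 km = 7.079409e+06 m
r2 = 38592.3550 km = 3.8592355e+07 m
dv1 = sqrt(mu/r1)*(sqrt(2*r2/(r1+r2)) - 1) = 2251.0463 m/s
dv2 = sqrt(mu/r2)*(1 - sqrt(2*r1/(r1+r2))) = 1424.3930 m/s
total dv = |dv1| + |dv2| = 2251.0463 + 1424.3930 = 3675.4394 m/s = 3.6754 km/s

3.6754 km/s


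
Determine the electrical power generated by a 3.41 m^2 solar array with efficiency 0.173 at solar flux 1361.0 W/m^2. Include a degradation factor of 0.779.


P = area * eta * S * degradation
P = 3.41 * 0.173 * 1361.0 * 0.779
P = 625.4550 W

625.4550 W


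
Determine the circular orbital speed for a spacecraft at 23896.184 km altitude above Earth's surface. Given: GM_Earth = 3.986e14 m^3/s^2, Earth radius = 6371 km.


r = R_E + alt = 6371.0 + 23896.184 = 30267.1840 km = 3.0267184e+07 m
v = sqrt(mu/r) = sqrt(3.986e14 / 3.0267184e+07) = 3628.9638 m/s = 3.6290 km/s

3.6290 km/s


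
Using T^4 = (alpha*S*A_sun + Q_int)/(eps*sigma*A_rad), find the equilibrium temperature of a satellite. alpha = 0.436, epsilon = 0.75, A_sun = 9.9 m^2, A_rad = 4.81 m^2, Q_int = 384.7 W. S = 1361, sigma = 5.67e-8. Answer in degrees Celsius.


Numerator = alpha*S*A_sun + Q_int = 0.436*1361*9.9 + 384.7 = 6259.3204 W
Denominator = eps*sigma*A_rad = 0.75*5.67e-8*4.81 = 2.0454525e-07 W/K^4
T^4 = 3.0601153e+10 K^4
T = 418.2486 K = 145.0986 C

145.0986 degrees Celsius


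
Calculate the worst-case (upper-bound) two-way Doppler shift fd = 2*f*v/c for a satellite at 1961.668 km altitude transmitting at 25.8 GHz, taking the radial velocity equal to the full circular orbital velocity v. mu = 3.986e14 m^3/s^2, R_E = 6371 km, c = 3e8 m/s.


r = 8.332668e+06 m
v = sqrt(mu/r) = 6916.3444 m/s (worst-case radial velocity)
f = 25.8 GHz = 2.58e+10 Hz
fd = 2*f*v/c = 2*2.58e+10*6916.3444/3.0e+08
fd = 1.1896112e+06 Hz

1.1896e+06 Hz


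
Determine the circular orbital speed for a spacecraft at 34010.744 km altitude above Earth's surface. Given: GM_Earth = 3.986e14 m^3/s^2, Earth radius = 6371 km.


r = R_E + alt = 6371.0 + 34010.744 = 40381.7440 km = 4.0381744e+07 m
v = sqrt(mu/r) = sqrt(3.986e14 / 4.0381744e+07) = 3141.7825 m/s = 3.1418 km/s

3.1418 km/s


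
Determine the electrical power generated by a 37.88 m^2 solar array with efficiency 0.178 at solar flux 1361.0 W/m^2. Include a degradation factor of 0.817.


P = area * eta * S * degradation
P = 37.88 * 0.178 * 1361.0 * 0.817
P = 7497.3909 W

7497.3909 W


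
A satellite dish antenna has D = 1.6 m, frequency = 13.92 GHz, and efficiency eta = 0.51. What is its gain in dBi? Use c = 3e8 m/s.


lambda = c/f = 3e8 / 1.392e+10 = 0.02155172 m
G = eta*(pi*D/lambda)^2 = 0.51*(pi*1.6/0.02155172)^2
G = 27742.5162 (linear)
G = 10*log10(27742.5162) = 44.4315 dBi

44.4315 dBi


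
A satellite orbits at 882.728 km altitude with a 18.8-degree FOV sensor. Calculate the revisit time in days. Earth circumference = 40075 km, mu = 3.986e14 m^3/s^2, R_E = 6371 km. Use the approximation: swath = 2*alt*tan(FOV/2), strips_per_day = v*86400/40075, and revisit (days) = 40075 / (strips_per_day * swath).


swath = 2*882.728*tan(0.1640609) = 292.2693 km
v = sqrt(mu/r) = 7412.8978 m/s = 7.4129 km/s
strips/day = v*86400/40075 = 7.4129*86400/40075 = 15.9819
coverage/day = strips * swath = 15.9819 * 292.2693 = 4671.0175 km
revisit = 40075 / 4671.0175 = 8.5795 days

8.5795 days


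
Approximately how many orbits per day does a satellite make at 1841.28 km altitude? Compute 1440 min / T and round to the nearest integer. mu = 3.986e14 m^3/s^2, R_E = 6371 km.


r = 8.21228e+06 m
T = 2*pi*sqrt(r^3/mu) = 7406.3945 s = 123.4399 min
revs/day = 1440 / 123.4399 = 11.6656
Rounded: 12 revolutions per day

12 revolutions per day


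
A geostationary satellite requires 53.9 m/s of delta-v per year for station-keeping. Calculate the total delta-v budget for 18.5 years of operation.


dV = rate * years = 53.9 * 18.5
dV = 997.1500 m/s

997.1500 m/s


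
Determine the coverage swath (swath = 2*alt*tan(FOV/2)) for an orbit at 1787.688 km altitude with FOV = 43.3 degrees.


FOV = 43.3 deg = 0.7557276 rad
swath = 2 * alt * tan(FOV/2) = 2 * 1787.688 * tan(0.3778638)
swath = 2 * 1787.688 * 0.3969378
swath = 1419.2020 km

1419.2020 km


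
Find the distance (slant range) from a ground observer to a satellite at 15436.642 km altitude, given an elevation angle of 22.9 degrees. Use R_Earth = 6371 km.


h = 15436.642 km, el = 22.9 deg
d = -R_E*sin(el) + sqrt((R_E*sin(el))^2 + 2*R_E*h + h^2)
d = -6371.0000*sin(0.3996804) + sqrt((6371.0000*0.389124)^2 + 2*6371.0000*15436.642 + 15436.642^2)
d = 18523.9765 km

18523.9765 km


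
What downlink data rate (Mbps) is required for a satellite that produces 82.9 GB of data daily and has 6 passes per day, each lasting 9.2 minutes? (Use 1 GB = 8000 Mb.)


total contact time = 6 * 9.2 * 60 = 3312.0000 s
data = 82.9 GB = 663200.0000 Mb
rate = 663200.0000 / 3312.0000 = 200.2415 Mbps

200.2415 Mbps


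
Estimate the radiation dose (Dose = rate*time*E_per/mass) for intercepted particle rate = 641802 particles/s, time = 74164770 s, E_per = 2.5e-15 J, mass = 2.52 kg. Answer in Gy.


Total energy deposited = rate * time * E_per
  = 641802 * 74164770 * 2.5e-15 = 0.1189977 J
Dose = E_total / mass = 0.1189977 / 2.52
Dose = 0.04722133 Gy

0.0472 Gy


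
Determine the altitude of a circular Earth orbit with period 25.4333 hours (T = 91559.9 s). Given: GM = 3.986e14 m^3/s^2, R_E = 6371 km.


T = 91559.9 s
r = (mu*T^2/(4*pi^2))^(1/3) = (3.986e14 * 91559.9^2 / (4*pi^2))^(1/3)
r = 4.3906558e+07 m = 43906.5580 km
alt = r - R_E = 43906.5580 - 6371 = 37535.5580 km

37535.5580 km


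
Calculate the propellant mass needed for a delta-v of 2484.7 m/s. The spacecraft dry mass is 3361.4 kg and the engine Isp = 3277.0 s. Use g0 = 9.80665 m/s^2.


ve = Isp * g0 = 3277.0 * 9.80665 = 32136.392050 m/s
mass ratio = exp(dv/ve) = exp(2484.7/32136.392050) = 1.08038486
m_prop = m_dry * (mr - 1) = 3361.4 * (1.08038486 - 1)
m_prop = 270.2057 kg

270.2057 kg


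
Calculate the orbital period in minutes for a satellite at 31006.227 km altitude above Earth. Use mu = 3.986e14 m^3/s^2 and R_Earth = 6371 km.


r = 37377.2270 km = 3.7377227e+07 m
T = 2*pi*sqrt(r^3/mu) = 2*pi*sqrt(5.221812e+22 / 3.986e14)
T = 71915.3897 s = 1198.5898 min

1198.5898 minutes


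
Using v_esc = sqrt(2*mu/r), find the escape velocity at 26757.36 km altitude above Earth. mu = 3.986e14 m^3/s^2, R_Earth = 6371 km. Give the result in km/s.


r = 6371.0 + 26757.36 = 33128.3600 km = 3.312836e+07 m
v_esc = sqrt(2*mu/r) = sqrt(2*3.986e14 / 3.312836e+07)
v_esc = 4905.5045 m/s = 4.9055 km/s

4.9055 km/s


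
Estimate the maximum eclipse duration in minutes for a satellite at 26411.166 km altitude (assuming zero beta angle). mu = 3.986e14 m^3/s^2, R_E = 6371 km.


r = 32782.1660 km
T = 984.5016 min
Eclipse fraction = arcsin(R_E/r)/pi = arcsin(6371.0000/32782.1660)/pi
= arcsin(0.1943435)/pi = 0.06225763
Eclipse duration = 0.06225763 * 984.5016 = 61.2927 min

61.2927 minutes


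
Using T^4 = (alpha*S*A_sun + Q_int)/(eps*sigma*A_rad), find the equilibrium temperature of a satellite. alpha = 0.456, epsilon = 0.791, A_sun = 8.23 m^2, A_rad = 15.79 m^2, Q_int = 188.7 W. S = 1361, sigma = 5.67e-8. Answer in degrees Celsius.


Numerator = alpha*S*A_sun + Q_int = 0.456*1361*8.23 + 188.7 = 5296.3697 W
Denominator = eps*sigma*A_rad = 0.791*5.67e-8*15.79 = 7.0817676e-07 W/K^4
T^4 = 7.4788809e+09 K^4
T = 294.0757 K = 20.9257 C

20.9257 degrees Celsius


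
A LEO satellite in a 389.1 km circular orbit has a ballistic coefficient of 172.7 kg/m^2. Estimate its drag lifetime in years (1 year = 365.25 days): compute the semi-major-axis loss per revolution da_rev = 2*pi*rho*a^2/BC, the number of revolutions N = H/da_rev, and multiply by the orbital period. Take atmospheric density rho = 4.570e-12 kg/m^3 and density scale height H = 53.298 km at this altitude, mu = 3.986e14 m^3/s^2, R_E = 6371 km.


a = R_E + alt = 6760.1000 km = 6.7601e+06 m
da_rev = 2*pi*rho*a^2/BC = 2*pi*4.570e-12*(6.7601e+06)^2/172.7 = 7.598187 m per revolution
N = H/da_rev = 53298.0000 m / 7.598187 m = 7014.5682 revolutions
P = 2*pi*sqrt(a^3/mu) = 5531.4743 s
lifetime = N*P = 7014.5682 * 5531.4743 = 3.8800904e+07 s = 449.0845 days
years = 449.0845 / 365.25 = 1.2295 years

1.2295 years


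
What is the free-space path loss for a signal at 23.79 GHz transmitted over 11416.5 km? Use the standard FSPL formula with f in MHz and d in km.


f = 23.79 GHz = 23790.0000 MHz
d = 11416.5 km
FSPL = 32.44 + 20*log10(23790.0000) + 20*log10(11416.5)
FSPL = 32.44 + 87.5279 + 81.1507
FSPL = 201.1185 dB

201.1185 dB


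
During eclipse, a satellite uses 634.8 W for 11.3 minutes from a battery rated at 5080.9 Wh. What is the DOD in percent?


E_used = P * t / 60 = 634.8 * 11.3 / 60 = 119.5540 Wh
DOD = E_used / E_total * 100 = 119.5540 / 5080.9 * 100
DOD = 2.3530 %

2.3530 %


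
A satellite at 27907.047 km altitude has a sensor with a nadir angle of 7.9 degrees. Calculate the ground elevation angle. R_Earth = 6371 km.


r = R_E + alt = 34278.0470 km
Law of sines in the satellite / Earth-center / ground-point triangle:
  sin(nadir)/R_E = sin(90 + el)/r  =>  cos(el) = (r/R_E)*sin(nadir)
cos(el) = (34278.0470 / 6371.0000) * sin(7.9 deg) = 0.7394963
el = arccos(0.7394963) = 42.3115 deg
(Earth-central angle = 90 - nadir - el = 39.7885 deg)

42.3115 degrees


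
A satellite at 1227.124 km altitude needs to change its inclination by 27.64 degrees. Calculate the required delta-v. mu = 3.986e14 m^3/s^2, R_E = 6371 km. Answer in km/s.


r = 7598.1240 km = 7.598124e+06 m
V = sqrt(mu/r) = 7242.9495 m/s
di = 27.64 deg = 0.482409 rad
dV = 2*V*sin(di/2) = 2*7242.9495*sin(0.2412045)
dV = 3460.2819 m/s = 3.4603 km/s

3.4603 km/s


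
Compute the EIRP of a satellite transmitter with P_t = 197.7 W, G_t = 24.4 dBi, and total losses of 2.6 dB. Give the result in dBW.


Pt = 197.7 W = 22.9601 dBW
EIRP = Pt_dBW + Gt - losses = 22.9601 + 24.4 - 2.6 = 44.7601 dBW

44.7601 dBW


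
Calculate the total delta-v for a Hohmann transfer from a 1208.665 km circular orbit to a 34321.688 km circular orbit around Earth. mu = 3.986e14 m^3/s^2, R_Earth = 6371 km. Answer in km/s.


r1 = 7579.6650 km = 7.579665e+06 m
r2 = 40692.6880 km = 4.0692688e+07 m
dv1 = sqrt(mu/r1)*(sqrt(2*r2/(r1+r2)) - 1) = 2164.2612 m/s
dv2 = sqrt(mu/r2)*(1 - sqrt(2*r1/(r1+r2))) = 1375.8704 m/s
total dv = |dv1| + |dv2| = 2164.2612 + 1375.8704 = 3540.1315 m/s = 3.5401 km/s

3.5401 km/s


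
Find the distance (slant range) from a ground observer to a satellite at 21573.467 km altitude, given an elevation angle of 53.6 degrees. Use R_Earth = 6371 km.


h = 21573.467 km, el = 53.6 deg
d = -R_E*sin(el) + sqrt((R_E*sin(el))^2 + 2*R_E*h + h^2)
d = -6371.0000*sin(0.9354965) + sqrt((6371.0000*0.8048938)^2 + 2*6371.0000*21573.467 + 21573.467^2)
d = 22559.5596 km

22559.5596 km


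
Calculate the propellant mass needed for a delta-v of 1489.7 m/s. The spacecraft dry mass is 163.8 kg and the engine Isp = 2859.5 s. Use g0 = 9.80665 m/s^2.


ve = Isp * g0 = 2859.5 * 9.80665 = 28042.115675 m/s
mass ratio = exp(dv/ve) = exp(1489.7/28042.115675) = 1.05456005
m_prop = m_dry * (mr - 1) = 163.8 * (1.05456005 - 1)
m_prop = 8.9369 kg

8.9369 kg


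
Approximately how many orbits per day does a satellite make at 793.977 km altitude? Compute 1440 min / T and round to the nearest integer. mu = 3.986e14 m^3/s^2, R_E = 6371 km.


r = 7.164977e+06 m
T = 2*pi*sqrt(r^3/mu) = 6035.7803 s = 100.5963 min
revs/day = 1440 / 100.5963 = 14.3146
Rounded: 14 revolutions per day

14 revolutions per day


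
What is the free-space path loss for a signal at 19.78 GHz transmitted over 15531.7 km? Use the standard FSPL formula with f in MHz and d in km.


f = 19.78 GHz = 19780.0000 MHz
d = 15531.7 km
FSPL = 32.44 + 20*log10(19780.0000) + 20*log10(15531.7)
FSPL = 32.44 + 85.9245 + 83.8244
FSPL = 202.1889 dB

202.1889 dB


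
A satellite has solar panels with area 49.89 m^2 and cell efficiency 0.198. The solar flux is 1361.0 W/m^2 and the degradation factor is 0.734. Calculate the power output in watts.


P = area * eta * S * degradation
P = 49.89 * 0.198 * 1361.0 * 0.734
P = 9868.0849 W

9868.0849 W


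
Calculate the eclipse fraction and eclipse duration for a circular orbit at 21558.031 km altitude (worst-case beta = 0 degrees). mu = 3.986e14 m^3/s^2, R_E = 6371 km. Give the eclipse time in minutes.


r = 27929.0310 km
T = 774.1833 min
Eclipse fraction = arcsin(R_E/r)/pi = arcsin(6371.0000/27929.0310)/pi
= arcsin(0.2281139)/pi = 0.07325586
Eclipse duration = 0.07325586 * 774.1833 = 56.7135 min

56.7135 minutes


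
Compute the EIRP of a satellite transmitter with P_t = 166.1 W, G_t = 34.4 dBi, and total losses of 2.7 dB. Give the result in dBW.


Pt = 166.1 W = 22.2037 dBW
EIRP = Pt_dBW + Gt - losses = 22.2037 + 34.4 - 2.7 = 53.9037 dBW

53.9037 dBW


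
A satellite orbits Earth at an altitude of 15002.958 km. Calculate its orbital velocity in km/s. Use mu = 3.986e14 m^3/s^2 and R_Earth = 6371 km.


r = R_E + alt = 6371.0 + 15002.958 = 21373.9580 km = 2.1373958e+07 m
v = sqrt(mu/r) = sqrt(3.986e14 / 2.1373958e+07) = 4318.4329 m/s = 4.3184 km/s

4.3184 km/s


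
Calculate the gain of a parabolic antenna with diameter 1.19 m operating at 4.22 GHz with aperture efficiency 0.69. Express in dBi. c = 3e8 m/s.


lambda = c/f = 3e8 / 4.22e+09 = 0.07109005 m
G = eta*(pi*D/lambda)^2 = 0.69*(pi*1.19/0.07109005)^2
G = 1908.2055 (linear)
G = 10*log10(1908.2055) = 32.8063 dBi

32.8063 dBi


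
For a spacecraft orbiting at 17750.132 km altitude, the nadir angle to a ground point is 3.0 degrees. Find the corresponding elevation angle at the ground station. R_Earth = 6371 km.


r = R_E + alt = 24121.1320 km
Law of sines in the satellite / Earth-center / ground-point triangle:
  sin(nadir)/R_E = sin(90 + el)/r  =>  cos(el) = (r/R_E)*sin(nadir)
cos(el) = (24121.1320 / 6371.0000) * sin(3.0 deg) = 0.1981483
el = arccos(0.1981483) = 78.5713 deg
(Earth-central angle = 90 - nadir - el = 8.4287 deg)

78.5713 degrees


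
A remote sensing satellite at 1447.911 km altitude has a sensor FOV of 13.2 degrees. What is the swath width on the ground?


FOV = 13.2 deg = 0.2303835 rad
swath = 2 * alt * tan(FOV/2) = 2 * 1447.911 * tan(0.1151917)
swath = 2 * 1447.911 * 0.1157039
swath = 335.0580 km

335.0580 km


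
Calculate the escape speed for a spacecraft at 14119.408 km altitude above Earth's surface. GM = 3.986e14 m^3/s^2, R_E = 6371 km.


r = 6371.0 + 14119.408 = 20490.4080 km = 2.0490408e+07 m
v_esc = sqrt(2*mu/r) = sqrt(2*3.986e14 / 2.0490408e+07)
v_esc = 6237.4682 m/s = 6.2375 km/s

6.2375 km/s


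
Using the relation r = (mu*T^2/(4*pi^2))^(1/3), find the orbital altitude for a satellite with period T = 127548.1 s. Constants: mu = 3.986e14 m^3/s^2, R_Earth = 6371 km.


T = 127548.1 s
r = (mu*T^2/(4*pi^2))^(1/3) = (3.986e14 * 127548.1^2 / (4*pi^2))^(1/3)
r = 5.4765684e+07 m = 54765.6838 km
alt = r - R_E = 54765.6838 - 6371 = 48394.6838 km

48394.6838 km


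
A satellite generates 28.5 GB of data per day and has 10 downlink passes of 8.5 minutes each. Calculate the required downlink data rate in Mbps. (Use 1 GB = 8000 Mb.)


total contact time = 10 * 8.5 * 60 = 5100.0000 s
data = 28.5 GB = 228000.0000 Mb
rate = 228000.0000 / 5100.0000 = 44.7059 Mbps

44.7059 Mbps


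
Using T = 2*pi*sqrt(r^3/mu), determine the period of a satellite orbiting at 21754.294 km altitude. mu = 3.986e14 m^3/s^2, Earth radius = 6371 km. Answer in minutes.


r = 28125.2940 km = 2.8125294e+07 m
T = 2*pi*sqrt(r^3/mu) = 2*pi*sqrt(2.2248012e+22 / 3.986e14)
T = 46941.4853 s = 782.3581 min

782.3581 minutes


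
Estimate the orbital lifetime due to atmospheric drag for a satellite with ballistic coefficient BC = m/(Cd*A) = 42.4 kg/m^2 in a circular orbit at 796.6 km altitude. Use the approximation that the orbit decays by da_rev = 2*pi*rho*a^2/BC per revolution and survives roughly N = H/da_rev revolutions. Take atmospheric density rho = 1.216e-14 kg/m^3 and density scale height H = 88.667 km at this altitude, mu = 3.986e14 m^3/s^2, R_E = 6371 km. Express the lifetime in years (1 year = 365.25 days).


a = R_E + alt = 7167.6000 km = 7.1676e+06 m
da_rev = 2*pi*rho*a^2/BC = 2*pi*1.216e-14*(7.1676e+06)^2/42.4 = 0.0925752958 m per revolution
N = H/da_rev = 88667.0000 m / 0.0925752958 m = 957782.5191 revolutions
P = 2*pi*sqrt(a^3/mu) = 6039.0950 s
lifetime = N*P = 957782.5191 * 6039.0950 = 5.7841396e+09 s = 66946.0606 days
years = 66946.0606 / 365.25 = 183.2883 years

183.2883 years


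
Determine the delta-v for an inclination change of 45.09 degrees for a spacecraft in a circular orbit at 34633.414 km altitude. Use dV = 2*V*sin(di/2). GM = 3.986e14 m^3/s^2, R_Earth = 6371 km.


r = 41004.4140 km = 4.1004414e+07 m
V = sqrt(mu/r) = 3117.8365 m/s
di = 45.09 deg = 0.786969 rad
dV = 2*V*sin(di/2) = 2*3117.8365*sin(0.3934845)
dV = 2390.8127 m/s = 2.3908 km/s

2.3908 km/s


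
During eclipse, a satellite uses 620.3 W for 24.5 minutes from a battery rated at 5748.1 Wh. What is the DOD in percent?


E_used = P * t / 60 = 620.3 * 24.5 / 60 = 253.2892 Wh
DOD = E_used / E_total * 100 = 253.2892 / 5748.1 * 100
DOD = 4.4065 %

4.4065 %


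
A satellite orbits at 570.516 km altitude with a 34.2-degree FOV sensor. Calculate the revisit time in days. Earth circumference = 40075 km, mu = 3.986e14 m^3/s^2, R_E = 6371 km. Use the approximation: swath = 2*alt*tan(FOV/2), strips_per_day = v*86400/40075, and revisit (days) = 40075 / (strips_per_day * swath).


swath = 2*570.516*tan(0.2984513) = 351.0273 km
v = sqrt(mu/r) = 7577.7711 m/s = 7.5778 km/s
strips/day = v*86400/40075 = 7.5778*86400/40075 = 16.3374
coverage/day = strips * swath = 16.3374 * 351.0273 = 5734.8566 km
revisit = 40075 / 5734.8566 = 6.9880 days

6.9880 days


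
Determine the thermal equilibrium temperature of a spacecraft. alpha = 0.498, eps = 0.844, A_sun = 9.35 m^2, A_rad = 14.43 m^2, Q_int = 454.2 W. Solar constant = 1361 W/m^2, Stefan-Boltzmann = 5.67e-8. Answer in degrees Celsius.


Numerator = alpha*S*A_sun + Q_int = 0.498*1361*9.35 + 454.2 = 6791.4243 W
Denominator = eps*sigma*A_rad = 0.844*5.67e-8*14.43 = 6.9054476e-07 W/K^4
T^4 = 9.8348791e+09 K^4
T = 314.9142 K = 41.7642 C

41.7642 degrees Celsius


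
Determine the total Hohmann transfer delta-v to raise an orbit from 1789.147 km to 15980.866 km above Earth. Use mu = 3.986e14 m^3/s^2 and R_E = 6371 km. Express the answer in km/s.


r1 = 8160.1470 km = 8.160147e+06 m
r2 = 22351.8660 km = 2.2351866e+07 m
dv1 = sqrt(mu/r1)*(sqrt(2*r2/(r1+r2)) - 1) = 1470.6482 m/s
dv2 = sqrt(mu/r2)*(1 - sqrt(2*r1/(r1+r2))) = 1134.4612 m/s
total dv = |dv1| + |dv2| = 1470.6482 + 1134.4612 = 2605.1094 m/s = 2.6051 km/s

2.6051 km/s


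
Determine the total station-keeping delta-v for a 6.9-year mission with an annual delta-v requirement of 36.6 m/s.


dV = rate * years = 36.6 * 6.9
dV = 252.5400 m/s

252.5400 m/s


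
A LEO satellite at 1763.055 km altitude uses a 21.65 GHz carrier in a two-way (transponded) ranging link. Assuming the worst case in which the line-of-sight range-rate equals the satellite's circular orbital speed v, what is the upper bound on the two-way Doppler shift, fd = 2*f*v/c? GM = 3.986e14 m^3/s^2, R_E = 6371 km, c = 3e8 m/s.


r = 8.134055e+06 m
v = sqrt(mu/r) = 7000.2749 m/s (worst-case radial velocity)
f = 21.65 GHz = 2.165e+10 Hz
fd = 2*f*v/c = 2*2.165e+10*7000.2749/3.0e+08
fd = 1.010373e+06 Hz

1.0104e+06 Hz


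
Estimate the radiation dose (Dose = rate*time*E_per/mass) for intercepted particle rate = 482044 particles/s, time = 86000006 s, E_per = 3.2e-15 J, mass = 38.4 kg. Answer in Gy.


Total energy deposited = rate * time * E_per
  = 482044 * 86000006 * 3.2e-15 = 0.1326585 J
Dose = E_total / mass = 0.1326585 / 38.4
Dose = 0.003454649 Gy

0.0035 Gy


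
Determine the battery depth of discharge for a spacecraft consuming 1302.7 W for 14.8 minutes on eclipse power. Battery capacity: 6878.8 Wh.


E_used = P * t / 60 = 1302.7 * 14.8 / 60 = 321.3327 Wh
DOD = E_used / E_total * 100 = 321.3327 / 6878.8 * 100
DOD = 4.6713 %

4.6713 %


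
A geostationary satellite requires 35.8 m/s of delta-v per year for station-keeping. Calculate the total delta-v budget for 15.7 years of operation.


dV = rate * years = 35.8 * 15.7
dV = 562.0600 m/s

562.0600 m/s


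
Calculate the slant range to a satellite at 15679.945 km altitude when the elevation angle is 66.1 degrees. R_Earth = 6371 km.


h = 15679.945 km, el = 66.1 deg
d = -R_E*sin(el) + sqrt((R_E*sin(el))^2 + 2*R_E*h + h^2)
d = -6371.0000*sin(1.1537) + sqrt((6371.0000*0.914254)^2 + 2*6371.0000*15679.945 + 15679.945^2)
d = 16074.6443 km

16074.6443 km


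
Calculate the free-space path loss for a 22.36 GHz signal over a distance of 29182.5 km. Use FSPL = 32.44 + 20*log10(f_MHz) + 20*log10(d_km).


f = 22.36 GHz = 22360.0000 MHz
d = 29182.5 km
FSPL = 32.44 + 20*log10(22360.0000) + 20*log10(29182.5)
FSPL = 32.44 + 86.9894 + 89.3024
FSPL = 208.7319 dB

208.7319 dB


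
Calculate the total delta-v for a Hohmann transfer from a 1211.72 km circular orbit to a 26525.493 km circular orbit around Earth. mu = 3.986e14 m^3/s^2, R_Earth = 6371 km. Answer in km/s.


r1 = 7582.7200 km = 7.58272e+06 m
r2 = 32896.4930 km = 3.2896493e+07 m
dv1 = sqrt(mu/r1)*(sqrt(2*r2/(r1+r2)) - 1) = 1993.0581 m/s
dv2 = sqrt(mu/r2)*(1 - sqrt(2*r1/(r1+r2))) = 1350.3017 m/s
total dv = |dv1| + |dv2| = 1993.0581 + 1350.3017 = 3343.3599 m/s = 3.3434 km/s

3.3434 km/s


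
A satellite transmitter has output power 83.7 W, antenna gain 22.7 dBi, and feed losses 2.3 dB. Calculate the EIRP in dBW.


Pt = 83.7 W = 19.2273 dBW
EIRP = Pt_dBW + Gt - losses = 19.2273 + 22.7 - 2.3 = 39.6273 dBW

39.6273 dBW


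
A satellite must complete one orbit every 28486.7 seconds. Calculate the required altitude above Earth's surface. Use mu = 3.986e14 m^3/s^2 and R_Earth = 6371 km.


T = 28486.7 s
r = (mu*T^2/(4*pi^2))^(1/3) = (3.986e14 * 28486.7^2 / (4*pi^2))^(1/3)
r = 2.0159849e+07 m = 20159.8493 km
alt = r - R_E = 20159.8493 - 6371 = 13788.8493 km

13788.8493 km


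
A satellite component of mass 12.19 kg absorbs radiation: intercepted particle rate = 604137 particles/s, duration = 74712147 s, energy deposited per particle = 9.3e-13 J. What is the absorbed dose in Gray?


Total energy deposited = rate * time * E_per
  = 604137 * 74712147 * 9.3e-13 = 41.9768 J
Dose = E_total / mass = 41.9768 / 12.19
Dose = 3.4435 Gy

3.4435 Gy


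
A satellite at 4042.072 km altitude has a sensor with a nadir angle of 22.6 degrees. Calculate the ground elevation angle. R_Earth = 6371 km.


r = R_E + alt = 10413.0720 km
Law of sines in the satellite / Earth-center / ground-point triangle:
  sin(nadir)/R_E = sin(90 + el)/r  =>  cos(el) = (r/R_E)*sin(nadir)
cos(el) = (10413.0720 / 6371.0000) * sin(22.6 deg) = 0.628111
el = arccos(0.628111) = 51.0891 deg
(Earth-central angle = 90 - nadir - el = 16.3109 deg)

51.0891 degrees
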